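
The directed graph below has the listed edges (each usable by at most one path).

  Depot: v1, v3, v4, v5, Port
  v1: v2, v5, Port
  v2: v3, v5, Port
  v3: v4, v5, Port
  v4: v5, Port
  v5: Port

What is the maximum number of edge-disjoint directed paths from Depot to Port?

Assign every edge capacity 1; by Menger, the answer equals the max flow.
Path Depot→Port (+1); total 1.
Path Depot→v1→Port (+1); total 2.
Path Depot→v3→Port (+1); total 3.
Path Depot→v4→Port (+1); total 4.
Path Depot→v5→Port (+1); total 5.
No residual Depot→Port path; max flow = 5.
Certifying cut of size 5: {Depot→Port, Depot→v1, Depot→v3, Depot→v4, Depot→v5}.

5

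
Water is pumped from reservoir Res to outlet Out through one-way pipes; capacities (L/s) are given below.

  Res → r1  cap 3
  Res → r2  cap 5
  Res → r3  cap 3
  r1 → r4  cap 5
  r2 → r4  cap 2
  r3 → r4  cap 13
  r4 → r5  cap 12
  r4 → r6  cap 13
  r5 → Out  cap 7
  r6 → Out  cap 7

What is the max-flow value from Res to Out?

Augment Res→r1→r4→r5→Out: bottleneck 3, flow now 3.
Augment Res→r2→r4→r5→Out: bottleneck 2, flow now 5.
Augment Res→r3→r4→r5→Out: bottleneck 2, flow now 7.
Augment Res→r3→r4→r6→Out: bottleneck 1, flow now 8.
No augmenting path remains; maximum flow = 8.
In the residual graph, reachable from Res: {Res, r2}.
Min-cut edges: Res→r1 (3), Res→r3 (3), r2→r4 (2); capacity 3 + 3 + 2 = 8.
This cut is saturated, so no flow can exceed 8.

8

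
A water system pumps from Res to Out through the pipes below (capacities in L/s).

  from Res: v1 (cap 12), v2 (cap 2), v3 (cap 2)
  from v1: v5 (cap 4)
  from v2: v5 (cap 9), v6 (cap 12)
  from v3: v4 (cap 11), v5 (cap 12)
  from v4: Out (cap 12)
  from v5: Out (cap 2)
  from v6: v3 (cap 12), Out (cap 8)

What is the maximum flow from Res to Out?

6

Augment Res→v1→v5→Out: bottleneck 2, flow now 2.
Augment Res→v2→v6→Out: bottleneck 2, flow now 4.
Augment Res→v3→v4→Out: bottleneck 2, flow now 6.
No augmenting path remains; maximum flow = 6.
In the residual graph, reachable from Res: {Res, v1, v5}.
Min-cut edges: Res→v2 (2), Res→v3 (2), v5→Out (2); capacity 2 + 2 + 2 = 6.
This cut is saturated, so no flow can exceed 6.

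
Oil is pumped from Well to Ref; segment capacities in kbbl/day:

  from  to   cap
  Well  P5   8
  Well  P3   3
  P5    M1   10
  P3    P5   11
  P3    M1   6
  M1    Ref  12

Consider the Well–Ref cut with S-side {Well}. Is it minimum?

Yes — it is a minimum cut (capacity 11).

Given cut capacity: 8 + 3 = 11.
Augment Well→P5→M1→Ref: bottleneck 8, flow now 8.
Augment Well→P3→M1→Ref: bottleneck 3, flow now 11.
No augmenting path remains; maximum flow = 11.
Cut capacity 11 equals the max flow, so it is a minimum cut.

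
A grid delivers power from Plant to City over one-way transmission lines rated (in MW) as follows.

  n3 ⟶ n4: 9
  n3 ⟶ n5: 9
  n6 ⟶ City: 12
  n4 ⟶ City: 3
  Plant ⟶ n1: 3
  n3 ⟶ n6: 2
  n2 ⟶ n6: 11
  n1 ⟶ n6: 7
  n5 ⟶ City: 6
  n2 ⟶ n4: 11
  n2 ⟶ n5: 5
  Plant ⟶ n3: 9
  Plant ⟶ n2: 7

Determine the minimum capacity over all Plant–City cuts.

Augment Plant→n1→n6→City: bottleneck 3, flow now 3.
Augment Plant→n2→n4→City: bottleneck 3, flow now 6.
Augment Plant→n2→n5→City: bottleneck 4, flow now 10.
Augment Plant→n3→n5→City: bottleneck 2, flow now 12.
Augment Plant→n3→n6→City: bottleneck 2, flow now 14.
Augment Plant→n3→n4→n2→n6→City: bottleneck 3, flow now 17. (uses reverse residual edge)
Augment Plant→n3→n5→n2→n6→City: bottleneck 2, flow now 19. (uses reverse residual edge)
No augmenting path remains; maximum flow = 19.
By max-flow min-cut, the minimum cut capacity equals the max flow.
In the residual graph, reachable from Plant: {Plant}.
Min-cut edges: Plant→n1 (3), Plant→n2 (7), Plant→n3 (9); capacity 3 + 7 + 9 = 19.

19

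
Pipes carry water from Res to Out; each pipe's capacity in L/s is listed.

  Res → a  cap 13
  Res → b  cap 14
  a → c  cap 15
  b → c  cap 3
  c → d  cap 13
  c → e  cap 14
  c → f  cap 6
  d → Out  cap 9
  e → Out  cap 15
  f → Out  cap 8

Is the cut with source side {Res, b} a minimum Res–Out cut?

Given cut capacity: 13 + 3 = 16.
Augment Res→a→c→d→Out: bottleneck 9, flow now 9.
Augment Res→a→c→e→Out: bottleneck 4, flow now 13.
Augment Res→b→c→e→Out: bottleneck 3, flow now 16.
No augmenting path remains; maximum flow = 16.
Cut capacity 16 equals the max flow, so it is a minimum cut.

Yes — it is a minimum cut (capacity 16).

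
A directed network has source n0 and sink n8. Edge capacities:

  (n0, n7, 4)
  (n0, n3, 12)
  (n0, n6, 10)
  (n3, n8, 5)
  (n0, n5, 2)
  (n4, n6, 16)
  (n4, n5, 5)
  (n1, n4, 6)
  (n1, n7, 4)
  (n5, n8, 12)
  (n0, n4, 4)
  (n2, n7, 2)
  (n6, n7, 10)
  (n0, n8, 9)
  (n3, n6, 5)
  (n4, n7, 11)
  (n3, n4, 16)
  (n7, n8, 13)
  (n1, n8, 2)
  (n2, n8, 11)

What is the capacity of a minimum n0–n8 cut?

Augment n0→n8: bottleneck 9, flow now 9.
Augment n0→n3→n8: bottleneck 5, flow now 14.
Augment n0→n5→n8: bottleneck 2, flow now 16.
Augment n0→n7→n8: bottleneck 4, flow now 20.
Augment n0→n4→n5→n8: bottleneck 4, flow now 24.
Augment n0→n6→n7→n8: bottleneck 9, flow now 33.
Augment n0→n3→n4→n5→n8: bottleneck 1, flow now 34.
No augmenting path remains; maximum flow = 34.
By max-flow min-cut, the minimum cut capacity equals the max flow.
In the residual graph, reachable from n0: {n0, n3, n4, n6, n7}.
Min-cut edges: n0→n5 (2), n0→n8 (9), n3→n8 (5), n4→n5 (5), n7→n8 (13); capacity 2 + 9 + 5 + 5 + 13 = 34.

34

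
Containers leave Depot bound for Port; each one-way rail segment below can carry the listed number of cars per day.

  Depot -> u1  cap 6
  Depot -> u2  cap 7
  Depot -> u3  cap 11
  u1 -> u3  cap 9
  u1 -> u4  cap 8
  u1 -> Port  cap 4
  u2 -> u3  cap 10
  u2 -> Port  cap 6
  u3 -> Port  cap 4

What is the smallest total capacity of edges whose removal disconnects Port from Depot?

14

Augment Depot→u1→Port: bottleneck 4, flow now 4.
Augment Depot→u2→Port: bottleneck 6, flow now 10.
Augment Depot→u3→Port: bottleneck 4, flow now 14.
No augmenting path remains; maximum flow = 14.
By max-flow min-cut, the minimum cut capacity equals the max flow.
In the residual graph, reachable from Depot: {Depot, u1, u2, u3, u4}.
Min-cut edges: u1→Port (4), u2→Port (6), u3→Port (4); capacity 4 + 6 + 4 = 14.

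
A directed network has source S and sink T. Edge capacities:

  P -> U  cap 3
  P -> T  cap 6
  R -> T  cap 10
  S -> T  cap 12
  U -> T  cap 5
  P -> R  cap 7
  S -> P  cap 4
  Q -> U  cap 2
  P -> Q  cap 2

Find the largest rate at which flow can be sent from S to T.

16

Augment S→T: bottleneck 12, flow now 12.
Augment S→P→T: bottleneck 4, flow now 16.
No augmenting path remains; maximum flow = 16.
In the residual graph, reachable from S: {S}.
Min-cut edges: S→P (4), S→T (12); capacity 4 + 12 = 16.
This cut is saturated, so no flow can exceed 16.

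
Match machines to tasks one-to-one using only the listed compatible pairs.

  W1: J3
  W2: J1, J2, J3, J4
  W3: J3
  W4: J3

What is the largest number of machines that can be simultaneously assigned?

Unit-capacity flow: source→left, listed edges, right→sink; max matching = max flow.
Augmenting path W1→J3 (+1); matched 1.
Augmenting path W2→J1 (+1); matched 2.
No augmenting path remains; maximum matching = 2.
König certificate: {W2, J3} is a vertex cover of size 2 (every listed pair touches it), so no matching can be larger.

2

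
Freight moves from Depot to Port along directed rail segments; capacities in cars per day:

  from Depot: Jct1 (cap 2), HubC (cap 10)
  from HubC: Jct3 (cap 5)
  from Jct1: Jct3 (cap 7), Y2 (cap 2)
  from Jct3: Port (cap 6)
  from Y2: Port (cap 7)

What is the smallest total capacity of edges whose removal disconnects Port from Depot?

7

Augment Depot→HubC→Jct3→Port: bottleneck 5, flow now 5.
Augment Depot→Jct1→Jct3→Port: bottleneck 1, flow now 6.
Augment Depot→Jct1→Y2→Port: bottleneck 1, flow now 7.
No augmenting path remains; maximum flow = 7.
By max-flow min-cut, the minimum cut capacity equals the max flow.
In the residual graph, reachable from Depot: {Depot, HubC}.
Min-cut edges: Depot→Jct1 (2), HubC→Jct3 (5); capacity 2 + 5 = 7.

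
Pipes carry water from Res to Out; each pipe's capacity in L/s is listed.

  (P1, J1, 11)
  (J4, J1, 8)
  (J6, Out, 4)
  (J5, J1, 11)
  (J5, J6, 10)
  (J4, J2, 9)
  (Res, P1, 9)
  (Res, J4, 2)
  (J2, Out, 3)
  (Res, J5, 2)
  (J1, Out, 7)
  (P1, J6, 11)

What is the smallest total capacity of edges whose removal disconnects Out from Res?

13

Augment Res→J5→J1→Out: bottleneck 2, flow now 2.
Augment Res→J4→J2→Out: bottleneck 2, flow now 4.
Augment Res→P1→J1→Out: bottleneck 5, flow now 9.
Augment Res→P1→J6→Out: bottleneck 4, flow now 13.
No augmenting path remains; maximum flow = 13.
By max-flow min-cut, the minimum cut capacity equals the max flow.
In the residual graph, reachable from Res: {Res}.
Min-cut edges: Res→J5 (2), Res→J4 (2), Res→P1 (9); capacity 2 + 2 + 9 = 13.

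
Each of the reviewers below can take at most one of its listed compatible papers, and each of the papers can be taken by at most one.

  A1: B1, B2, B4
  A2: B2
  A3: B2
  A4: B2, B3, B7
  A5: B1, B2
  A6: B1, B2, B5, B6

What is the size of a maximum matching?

5

Unit-capacity flow: source→left, listed edges, right→sink; max matching = max flow.
Augmenting path A1→B1 (+1); matched 1.
Augmenting path A2→B2 (+1); matched 2.
Augmenting path A4→B3 (+1); matched 3.
Augmenting path A6→B5 (+1); matched 4.
Augmenting path A5→B1→A1→B4 (+1); matched 5.
No augmenting path remains; maximum matching = 5.
König certificate: {A1, A4, A5, A6, B2} is a vertex cover of size 5 (every listed pair touches it), so no matching can be larger.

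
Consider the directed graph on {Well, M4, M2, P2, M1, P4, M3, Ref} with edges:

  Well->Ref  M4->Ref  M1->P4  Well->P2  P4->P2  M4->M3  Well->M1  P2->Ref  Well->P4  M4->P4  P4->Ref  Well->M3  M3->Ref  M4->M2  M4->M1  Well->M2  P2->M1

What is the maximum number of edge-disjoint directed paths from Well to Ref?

4

Assign every edge capacity 1; by Menger, the answer equals the max flow.
Path Well→Ref (+1); total 1.
Path Well→P2→Ref (+1); total 2.
Path Well→P4→Ref (+1); total 3.
Path Well→M3→Ref (+1); total 4.
No residual Well→Ref path; max flow = 4.
Certifying cut of size 4: {P2→Ref, P4→Ref, Well→M3, Well→Ref}.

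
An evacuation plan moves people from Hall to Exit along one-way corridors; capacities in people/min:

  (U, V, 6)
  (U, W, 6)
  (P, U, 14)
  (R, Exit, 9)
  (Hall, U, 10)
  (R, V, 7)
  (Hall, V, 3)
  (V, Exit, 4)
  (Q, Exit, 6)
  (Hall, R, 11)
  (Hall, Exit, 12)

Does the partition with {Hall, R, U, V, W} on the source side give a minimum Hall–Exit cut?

Yes — it is a minimum cut (capacity 25).

Given cut capacity: 12 + 9 + 4 = 25.
Augment Hall→Exit: bottleneck 12, flow now 12.
Augment Hall→R→Exit: bottleneck 9, flow now 21.
Augment Hall→V→Exit: bottleneck 3, flow now 24.
Augment Hall→R→V→Exit: bottleneck 1, flow now 25.
No augmenting path remains; maximum flow = 25.
Cut capacity 25 equals the max flow, so it is a minimum cut.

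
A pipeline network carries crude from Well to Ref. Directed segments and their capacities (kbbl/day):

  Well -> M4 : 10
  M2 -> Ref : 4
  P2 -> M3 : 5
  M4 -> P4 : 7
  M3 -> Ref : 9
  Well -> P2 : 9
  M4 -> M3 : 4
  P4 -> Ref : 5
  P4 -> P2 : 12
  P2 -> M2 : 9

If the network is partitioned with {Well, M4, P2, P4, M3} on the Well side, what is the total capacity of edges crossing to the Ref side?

23

Edges leaving {Well, M4, P2, P4, M3}: P2→M2 (9), P4→Ref (5), M3→Ref (9).
Cut capacity = 9 + 5 + 9 = 23.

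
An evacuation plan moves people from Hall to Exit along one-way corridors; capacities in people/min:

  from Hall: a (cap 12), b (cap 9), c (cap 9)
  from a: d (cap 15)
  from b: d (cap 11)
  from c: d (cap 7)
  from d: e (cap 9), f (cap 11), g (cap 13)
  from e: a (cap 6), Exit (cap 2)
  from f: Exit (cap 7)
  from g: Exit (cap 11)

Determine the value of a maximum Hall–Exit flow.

Augment Hall→a→d→e→Exit: bottleneck 2, flow now 2.
Augment Hall→a→d→f→Exit: bottleneck 7, flow now 9.
Augment Hall→a→d→g→Exit: bottleneck 3, flow now 12.
Augment Hall→b→d→g→Exit: bottleneck 8, flow now 20.
No augmenting path remains; maximum flow = 20.
In the residual graph, reachable from Hall: {Hall, a, b, c, d, e, f, g}.
Min-cut edges: e→Exit (2), f→Exit (7), g→Exit (11); capacity 2 + 7 + 11 = 20.
This cut is saturated, so no flow can exceed 20.

20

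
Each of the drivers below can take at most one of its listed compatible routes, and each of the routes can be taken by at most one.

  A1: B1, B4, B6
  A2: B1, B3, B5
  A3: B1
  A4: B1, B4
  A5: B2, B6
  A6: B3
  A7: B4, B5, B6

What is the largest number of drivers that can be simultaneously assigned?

Unit-capacity flow: source→left, listed edges, right→sink; max matching = max flow.
Augmenting path A1→B1 (+1); matched 1.
Augmenting path A2→B3 (+1); matched 2.
Augmenting path A4→B4 (+1); matched 3.
Augmenting path A5→B2 (+1); matched 4.
Augmenting path A7→B5 (+1); matched 5.
Augmenting path A3→B1→A1→B6 (+1); matched 6.
No augmenting path remains; maximum matching = 6.
König certificate: {A5, B1, B3, B4, B5, B6} is a vertex cover of size 6 (every listed pair touches it), so no matching can be larger.

6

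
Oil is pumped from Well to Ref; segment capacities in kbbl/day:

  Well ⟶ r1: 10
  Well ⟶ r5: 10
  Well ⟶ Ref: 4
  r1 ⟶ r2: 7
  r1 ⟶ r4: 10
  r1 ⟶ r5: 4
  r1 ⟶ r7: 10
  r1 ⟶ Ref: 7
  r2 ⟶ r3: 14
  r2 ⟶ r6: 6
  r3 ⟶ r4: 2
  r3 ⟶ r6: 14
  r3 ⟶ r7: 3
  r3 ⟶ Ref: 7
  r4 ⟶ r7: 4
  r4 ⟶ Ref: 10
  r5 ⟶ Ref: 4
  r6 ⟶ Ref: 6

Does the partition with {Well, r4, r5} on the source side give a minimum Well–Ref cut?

No — its capacity is 32, but the minimum cut has capacity 18.

Given cut capacity: 10 + 4 + 4 + 10 + 4 = 32.
Augment Well→Ref: bottleneck 4, flow now 4.
Augment Well→r1→Ref: bottleneck 7, flow now 11.
Augment Well→r5→Ref: bottleneck 4, flow now 15.
Augment Well→r1→r4→Ref: bottleneck 3, flow now 18.
No augmenting path remains; maximum flow = 18.
In the residual graph, reachable from Well: {Well, r5}.
Min-cut edges: Well→r1 (10), Well→Ref (4), r5→Ref (4); capacity 10 + 4 + 4 = 18.
Cut capacity 32 exceeds the max flow 18, so it is not minimum.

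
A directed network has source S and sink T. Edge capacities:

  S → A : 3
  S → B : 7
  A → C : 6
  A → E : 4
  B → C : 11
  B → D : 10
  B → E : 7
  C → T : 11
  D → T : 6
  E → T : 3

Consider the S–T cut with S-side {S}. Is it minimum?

Given cut capacity: 3 + 7 = 10.
Augment S→A→C→T: bottleneck 3, flow now 3.
Augment S→B→C→T: bottleneck 7, flow now 10.
No augmenting path remains; maximum flow = 10.
Cut capacity 10 equals the max flow, so it is a minimum cut.

Yes — it is a minimum cut (capacity 10).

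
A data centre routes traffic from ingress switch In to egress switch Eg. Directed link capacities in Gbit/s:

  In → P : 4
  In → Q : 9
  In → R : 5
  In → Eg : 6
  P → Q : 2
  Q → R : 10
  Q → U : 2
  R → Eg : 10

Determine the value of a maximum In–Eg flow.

Augment In→Eg: bottleneck 6, flow now 6.
Augment In→R→Eg: bottleneck 5, flow now 11.
Augment In→Q→R→Eg: bottleneck 5, flow now 16.
No augmenting path remains; maximum flow = 16.
In the residual graph, reachable from In: {In, P, Q, R, U}.
Min-cut edges: In→Eg (6), R→Eg (10); capacity 6 + 10 = 16.
This cut is saturated, so no flow can exceed 16.

16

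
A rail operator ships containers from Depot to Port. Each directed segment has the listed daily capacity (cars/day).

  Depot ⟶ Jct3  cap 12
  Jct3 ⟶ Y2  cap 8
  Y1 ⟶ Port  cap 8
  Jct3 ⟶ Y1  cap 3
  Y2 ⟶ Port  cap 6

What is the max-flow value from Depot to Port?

9

Augment Depot→Jct3→Y2→Port: bottleneck 6, flow now 6.
Augment Depot→Jct3→Y1→Port: bottleneck 3, flow now 9.
No augmenting path remains; maximum flow = 9.
In the residual graph, reachable from Depot: {Depot, Jct3, Y2}.
Min-cut edges: Jct3→Y1 (3), Y2→Port (6); capacity 3 + 6 = 9.
This cut is saturated, so no flow can exceed 9.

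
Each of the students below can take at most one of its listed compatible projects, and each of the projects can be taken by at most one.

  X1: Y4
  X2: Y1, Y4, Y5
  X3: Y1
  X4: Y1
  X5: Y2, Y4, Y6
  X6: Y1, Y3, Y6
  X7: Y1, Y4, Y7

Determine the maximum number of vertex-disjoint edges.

6

Unit-capacity flow: source→left, listed edges, right→sink; max matching = max flow.
Augmenting path X1→Y4 (+1); matched 1.
Augmenting path X2→Y1 (+1); matched 2.
Augmenting path X5→Y2 (+1); matched 3.
Augmenting path X6→Y3 (+1); matched 4.
Augmenting path X7→Y7 (+1); matched 5.
Augmenting path X3→Y1→X2→Y5 (+1); matched 6.
No augmenting path remains; maximum matching = 6.
König certificate: {X1, X2, X5, X6, X7, Y1} is a vertex cover of size 6 (every listed pair touches it), so no matching can be larger.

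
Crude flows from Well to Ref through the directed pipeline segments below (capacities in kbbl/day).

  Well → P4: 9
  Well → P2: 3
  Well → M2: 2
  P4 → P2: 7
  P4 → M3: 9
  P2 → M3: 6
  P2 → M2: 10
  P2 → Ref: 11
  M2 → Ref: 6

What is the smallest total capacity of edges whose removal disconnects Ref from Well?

Augment Well→P2→Ref: bottleneck 3, flow now 3.
Augment Well→M2→Ref: bottleneck 2, flow now 5.
Augment Well→P4→P2→Ref: bottleneck 7, flow now 12.
No augmenting path remains; maximum flow = 12.
By max-flow min-cut, the minimum cut capacity equals the max flow.
In the residual graph, reachable from Well: {Well, P4, M3}.
Min-cut edges: Well→P2 (3), Well→M2 (2), P4→P2 (7); capacity 3 + 2 + 7 = 12.

12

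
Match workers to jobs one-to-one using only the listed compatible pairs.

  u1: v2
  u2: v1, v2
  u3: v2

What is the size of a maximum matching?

2

Unit-capacity flow: source→left, listed edges, right→sink; max matching = max flow.
Augmenting path u1→v2 (+1); matched 1.
Augmenting path u2→v1 (+1); matched 2.
No augmenting path remains; maximum matching = 2.
König certificate: {u2, v2} is a vertex cover of size 2 (every listed pair touches it), so no matching can be larger.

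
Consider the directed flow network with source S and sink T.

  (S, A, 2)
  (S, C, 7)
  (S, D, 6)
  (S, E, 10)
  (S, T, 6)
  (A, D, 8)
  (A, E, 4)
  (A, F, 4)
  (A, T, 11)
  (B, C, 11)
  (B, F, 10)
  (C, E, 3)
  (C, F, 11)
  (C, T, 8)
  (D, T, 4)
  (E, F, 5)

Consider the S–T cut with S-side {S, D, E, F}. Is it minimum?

Given cut capacity: 2 + 7 + 6 + 4 = 19.
Augment S→T: bottleneck 6, flow now 6.
Augment S→A→T: bottleneck 2, flow now 8.
Augment S→C→T: bottleneck 7, flow now 15.
Augment S→D→T: bottleneck 4, flow now 19.
No augmenting path remains; maximum flow = 19.
Cut capacity 19 equals the max flow, so it is a minimum cut.

Yes — it is a minimum cut (capacity 19).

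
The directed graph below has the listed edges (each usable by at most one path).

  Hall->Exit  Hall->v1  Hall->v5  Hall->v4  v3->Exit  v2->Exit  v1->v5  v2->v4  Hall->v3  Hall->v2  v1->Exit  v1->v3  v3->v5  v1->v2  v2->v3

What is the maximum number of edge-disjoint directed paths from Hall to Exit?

4

Assign every edge capacity 1; by Menger, the answer equals the max flow.
Path Hall→Exit (+1); total 1.
Path Hall→v1→Exit (+1); total 2.
Path Hall→v2→Exit (+1); total 3.
Path Hall→v3→Exit (+1); total 4.
No residual Hall→Exit path; max flow = 4.
Certifying cut of size 4: {Hall→Exit, Hall→v1, Hall→v2, Hall→v3}.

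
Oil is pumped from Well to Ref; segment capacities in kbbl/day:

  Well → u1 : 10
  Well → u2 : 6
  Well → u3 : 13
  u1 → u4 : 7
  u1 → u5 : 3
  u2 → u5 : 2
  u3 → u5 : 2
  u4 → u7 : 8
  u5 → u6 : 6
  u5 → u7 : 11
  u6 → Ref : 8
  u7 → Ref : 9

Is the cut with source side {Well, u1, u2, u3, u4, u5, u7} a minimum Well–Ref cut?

Given cut capacity: 6 + 9 = 15.
Augment Well→u1→u4→u7→Ref: bottleneck 7, flow now 7.
Augment Well→u1→u5→u6→Ref: bottleneck 3, flow now 10.
Augment Well→u2→u5→u6→Ref: bottleneck 2, flow now 12.
Augment Well→u3→u5→u6→Ref: bottleneck 1, flow now 13.
Augment Well→u3→u5→u7→Ref: bottleneck 1, flow now 14.
No augmenting path remains; maximum flow = 14.
In the residual graph, reachable from Well: {Well, u2, u3}.
Min-cut edges: Well→u1 (10), u2→u5 (2), u3→u5 (2); capacity 10 + 2 + 2 = 14.
Cut capacity 15 exceeds the max flow 14, so it is not minimum.

No — its capacity is 15, but the minimum cut has capacity 14.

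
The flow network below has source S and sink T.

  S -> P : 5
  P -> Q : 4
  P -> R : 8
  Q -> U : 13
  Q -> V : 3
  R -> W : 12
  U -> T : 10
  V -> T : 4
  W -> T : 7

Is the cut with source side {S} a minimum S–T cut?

Given cut capacity: 5 = 5.
Augment S→P→Q→U→T: bottleneck 4, flow now 4.
Augment S→P→R→W→T: bottleneck 1, flow now 5.
No augmenting path remains; maximum flow = 5.
Cut capacity 5 equals the max flow, so it is a minimum cut.

Yes — it is a minimum cut (capacity 5).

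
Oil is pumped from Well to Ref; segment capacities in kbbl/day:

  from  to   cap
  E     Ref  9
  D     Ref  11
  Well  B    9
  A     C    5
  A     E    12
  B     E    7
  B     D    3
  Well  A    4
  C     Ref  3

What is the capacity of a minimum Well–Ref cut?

13

Augment Well→A→C→Ref: bottleneck 3, flow now 3.
Augment Well→A→E→Ref: bottleneck 1, flow now 4.
Augment Well→B→D→Ref: bottleneck 3, flow now 7.
Augment Well→B→E→Ref: bottleneck 6, flow now 13.
No augmenting path remains; maximum flow = 13.
By max-flow min-cut, the minimum cut capacity equals the max flow.
In the residual graph, reachable from Well: {Well}.
Min-cut edges: Well→A (4), Well→B (9); capacity 4 + 9 = 13.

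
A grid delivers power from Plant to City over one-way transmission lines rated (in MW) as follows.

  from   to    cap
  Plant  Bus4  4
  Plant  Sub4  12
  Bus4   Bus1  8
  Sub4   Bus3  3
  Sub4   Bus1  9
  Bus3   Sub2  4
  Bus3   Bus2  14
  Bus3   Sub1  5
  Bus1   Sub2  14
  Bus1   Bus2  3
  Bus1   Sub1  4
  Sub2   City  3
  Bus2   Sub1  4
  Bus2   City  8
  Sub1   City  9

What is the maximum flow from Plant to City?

Augment Plant→Bus4→Bus1→Sub2→City: bottleneck 3, flow now 3.
Augment Plant→Bus4→Bus1→Bus2→City: bottleneck 1, flow now 4.
Augment Plant→Sub4→Bus3→Bus2→City: bottleneck 3, flow now 7.
Augment Plant→Sub4→Bus1→Bus2→City: bottleneck 2, flow now 9.
Augment Plant→Sub4→Bus1→Sub1→City: bottleneck 4, flow now 13.
No augmenting path remains; maximum flow = 13.
In the residual graph, reachable from Plant: {Plant, Bus4, Sub4, Bus1, Sub2}.
Min-cut edges: Sub4→Bus3 (3), Bus1→Bus2 (3), Bus1→Sub1 (4), Sub2→City (3); capacity 3 + 3 + 4 + 3 = 13.
This cut is saturated, so no flow can exceed 13.

13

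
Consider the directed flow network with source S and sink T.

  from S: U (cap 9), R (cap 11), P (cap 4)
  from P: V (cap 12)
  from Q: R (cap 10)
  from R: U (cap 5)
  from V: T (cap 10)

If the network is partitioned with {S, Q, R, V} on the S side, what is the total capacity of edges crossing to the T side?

Edges leaving {S, Q, R, V}: S→P (4), S→U (9), R→U (5), V→T (10).
Cut capacity = 4 + 9 + 5 + 10 = 28.

28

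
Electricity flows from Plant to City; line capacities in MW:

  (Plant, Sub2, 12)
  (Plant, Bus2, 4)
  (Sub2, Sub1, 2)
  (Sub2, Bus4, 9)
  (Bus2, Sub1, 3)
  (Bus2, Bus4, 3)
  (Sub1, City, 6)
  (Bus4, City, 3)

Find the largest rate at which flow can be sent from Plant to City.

Augment Plant→Sub2→Sub1→City: bottleneck 2, flow now 2.
Augment Plant→Sub2→Bus4→City: bottleneck 3, flow now 5.
Augment Plant→Bus2→Sub1→City: bottleneck 3, flow now 8.
No augmenting path remains; maximum flow = 8.
In the residual graph, reachable from Plant: {Plant, Sub2, Bus2, Bus4}.
Min-cut edges: Sub2→Sub1 (2), Bus2→Sub1 (3), Bus4→City (3); capacity 2 + 3 + 3 = 8.
This cut is saturated, so no flow can exceed 8.

8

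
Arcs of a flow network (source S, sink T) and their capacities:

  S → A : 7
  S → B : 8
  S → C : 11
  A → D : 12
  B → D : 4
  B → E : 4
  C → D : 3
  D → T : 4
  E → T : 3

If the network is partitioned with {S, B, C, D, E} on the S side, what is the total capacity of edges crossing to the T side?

Edges leaving {S, B, C, D, E}: S→A (7), D→T (4), E→T (3).
Cut capacity = 7 + 4 + 3 = 14.

14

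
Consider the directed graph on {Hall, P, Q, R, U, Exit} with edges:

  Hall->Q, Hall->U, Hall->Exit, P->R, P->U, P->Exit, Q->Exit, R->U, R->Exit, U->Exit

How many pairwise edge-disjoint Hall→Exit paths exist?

Assign every edge capacity 1; by Menger, the answer equals the max flow.
Path Hall→Exit (+1); total 1.
Path Hall→Q→Exit (+1); total 2.
Path Hall→U→Exit (+1); total 3.
No residual Hall→Exit path; max flow = 3.
Certifying cut of size 3: {Hall→Exit, Hall→Q, Hall→U}.

3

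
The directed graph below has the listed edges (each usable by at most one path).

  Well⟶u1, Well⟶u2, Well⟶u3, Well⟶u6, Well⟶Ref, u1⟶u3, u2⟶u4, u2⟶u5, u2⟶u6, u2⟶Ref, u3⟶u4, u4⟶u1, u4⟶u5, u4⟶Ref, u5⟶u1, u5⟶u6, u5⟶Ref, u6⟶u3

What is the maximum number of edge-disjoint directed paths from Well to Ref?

3

Assign every edge capacity 1; by Menger, the answer equals the max flow.
Path Well→Ref (+1); total 1.
Path Well→u2→Ref (+1); total 2.
Path Well→u3→u4→Ref (+1); total 3.
No residual Well→Ref path; max flow = 3.
Certifying cut of size 3: {Well→Ref, Well→u2, u3→u4}.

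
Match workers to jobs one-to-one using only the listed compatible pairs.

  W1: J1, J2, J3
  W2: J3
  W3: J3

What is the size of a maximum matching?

2

Unit-capacity flow: source→left, listed edges, right→sink; max matching = max flow.
Augmenting path W1→J1 (+1); matched 1.
Augmenting path W2→J3 (+1); matched 2.
No augmenting path remains; maximum matching = 2.
König certificate: {W1, J3} is a vertex cover of size 2 (every listed pair touches it), so no matching can be larger.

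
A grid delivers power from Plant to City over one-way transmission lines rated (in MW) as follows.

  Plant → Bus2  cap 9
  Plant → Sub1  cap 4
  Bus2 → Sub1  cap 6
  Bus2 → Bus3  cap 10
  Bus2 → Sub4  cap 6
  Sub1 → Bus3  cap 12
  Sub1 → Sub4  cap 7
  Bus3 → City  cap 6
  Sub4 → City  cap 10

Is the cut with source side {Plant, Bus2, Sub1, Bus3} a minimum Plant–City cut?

No — its capacity is 19, but the minimum cut has capacity 13.

Given cut capacity: 6 + 7 + 6 = 19.
Augment Plant→Bus2→Bus3→City: bottleneck 6, flow now 6.
Augment Plant→Bus2→Sub4→City: bottleneck 3, flow now 9.
Augment Plant→Sub1→Sub4→City: bottleneck 4, flow now 13.
No augmenting path remains; maximum flow = 13.
In the residual graph, reachable from Plant: {Plant}.
Min-cut edges: Plant→Bus2 (9), Plant→Sub1 (4); capacity 9 + 4 = 13.
Cut capacity 19 exceeds the max flow 13, so it is not minimum.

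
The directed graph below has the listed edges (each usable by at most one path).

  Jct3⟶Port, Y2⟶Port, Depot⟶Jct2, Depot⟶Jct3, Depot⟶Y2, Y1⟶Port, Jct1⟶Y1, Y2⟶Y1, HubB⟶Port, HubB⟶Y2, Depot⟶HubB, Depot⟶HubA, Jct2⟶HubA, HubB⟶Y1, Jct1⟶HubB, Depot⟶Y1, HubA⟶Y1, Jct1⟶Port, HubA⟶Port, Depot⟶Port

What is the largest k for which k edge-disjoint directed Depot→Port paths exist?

Assign every edge capacity 1; by Menger, the answer equals the max flow.
Path Depot→Port (+1); total 1.
Path Depot→HubB→Port (+1); total 2.
Path Depot→Jct3→Port (+1); total 3.
Path Depot→Y2→Port (+1); total 4.
Path Depot→HubA→Port (+1); total 5.
Path Depot→Y1→Port (+1); total 6.
No residual Depot→Port path; max flow = 6.
Certifying cut of size 6: {Depot→HubB, Depot→Jct3, Depot→Port, Depot→Y2, HubA→Port, Y1→Port}.

6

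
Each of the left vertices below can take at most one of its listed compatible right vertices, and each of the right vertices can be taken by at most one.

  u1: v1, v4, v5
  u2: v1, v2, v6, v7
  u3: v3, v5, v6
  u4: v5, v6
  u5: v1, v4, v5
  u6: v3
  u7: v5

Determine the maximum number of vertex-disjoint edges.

6

Unit-capacity flow: source→left, listed edges, right→sink; max matching = max flow.
Augmenting path u1→v1 (+1); matched 1.
Augmenting path u2→v2 (+1); matched 2.
Augmenting path u3→v3 (+1); matched 3.
Augmenting path u4→v5 (+1); matched 4.
Augmenting path u5→v4 (+1); matched 5.
Augmenting path u6→v3→u3→v6 (+1); matched 6.
No augmenting path remains; maximum matching = 6.
König certificate: {u1, u2, u5, v3, v5, v6} is a vertex cover of size 6 (every listed pair touches it), so no matching can be larger.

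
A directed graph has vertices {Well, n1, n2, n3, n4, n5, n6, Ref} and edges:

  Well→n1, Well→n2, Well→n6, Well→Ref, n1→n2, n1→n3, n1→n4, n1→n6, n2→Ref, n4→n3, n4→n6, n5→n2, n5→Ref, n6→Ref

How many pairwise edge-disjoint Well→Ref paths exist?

3

Assign every edge capacity 1; by Menger, the answer equals the max flow.
Path Well→Ref (+1); total 1.
Path Well→n2→Ref (+1); total 2.
Path Well→n6→Ref (+1); total 3.
No residual Well→Ref path; max flow = 3.
Certifying cut of size 3: {Well→Ref, n2→Ref, n6→Ref}.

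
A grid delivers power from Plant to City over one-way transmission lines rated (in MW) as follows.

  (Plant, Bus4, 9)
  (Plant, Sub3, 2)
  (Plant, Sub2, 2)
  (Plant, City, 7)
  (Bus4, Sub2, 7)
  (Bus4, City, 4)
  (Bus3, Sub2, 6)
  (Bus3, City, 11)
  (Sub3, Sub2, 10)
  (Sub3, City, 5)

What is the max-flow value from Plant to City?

Augment Plant→City: bottleneck 7, flow now 7.
Augment Plant→Bus4→City: bottleneck 4, flow now 11.
Augment Plant→Sub3→City: bottleneck 2, flow now 13.
No augmenting path remains; maximum flow = 13.
In the residual graph, reachable from Plant: {Plant, Bus4, Sub2}.
Min-cut edges: Plant→Sub3 (2), Plant→City (7), Bus4→City (4); capacity 2 + 7 + 4 = 13.
This cut is saturated, so no flow can exceed 13.

13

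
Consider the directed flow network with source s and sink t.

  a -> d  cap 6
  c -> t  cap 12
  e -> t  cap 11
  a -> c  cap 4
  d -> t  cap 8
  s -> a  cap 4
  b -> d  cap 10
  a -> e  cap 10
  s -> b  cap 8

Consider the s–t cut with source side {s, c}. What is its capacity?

24

Edges leaving {s, c}: s→a (4), s→b (8), c→t (12).
Cut capacity = 4 + 8 + 12 = 24.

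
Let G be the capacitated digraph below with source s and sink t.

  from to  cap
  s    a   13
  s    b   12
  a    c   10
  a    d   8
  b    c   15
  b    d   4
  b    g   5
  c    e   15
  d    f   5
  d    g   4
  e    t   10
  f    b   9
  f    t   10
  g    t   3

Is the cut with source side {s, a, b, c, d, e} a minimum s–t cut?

No — its capacity is 24, but the minimum cut has capacity 18.

Given cut capacity: 5 + 5 + 4 + 10 = 24.
Augment s→b→g→t: bottleneck 3, flow now 3.
Augment s→a→c→e→t: bottleneck 10, flow now 13.
Augment s→a→d→f→t: bottleneck 3, flow now 16.
Augment s→b→d→f→t: bottleneck 2, flow now 18.
No augmenting path remains; maximum flow = 18.
In the residual graph, reachable from s: {s, a, b, c, d, e, g}.
Min-cut edges: d→f (5), e→t (10), g→t (3); capacity 5 + 10 + 3 = 18.
Cut capacity 24 exceeds the max flow 18, so it is not minimum.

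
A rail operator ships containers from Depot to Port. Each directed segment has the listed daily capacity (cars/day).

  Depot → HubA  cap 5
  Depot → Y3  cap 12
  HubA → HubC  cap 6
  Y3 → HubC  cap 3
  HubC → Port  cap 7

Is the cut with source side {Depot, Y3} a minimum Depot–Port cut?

Given cut capacity: 5 + 3 = 8.
Augment Depot→HubA→HubC→Port: bottleneck 5, flow now 5.
Augment Depot→Y3→HubC→Port: bottleneck 2, flow now 7.
No augmenting path remains; maximum flow = 7.
In the residual graph, reachable from Depot: {Depot, HubA, Y3, HubC}.
Min-cut edges: HubC→Port (7); capacity 7 = 7.
Cut capacity 8 exceeds the max flow 7, so it is not minimum.

No — its capacity is 8, but the minimum cut has capacity 7.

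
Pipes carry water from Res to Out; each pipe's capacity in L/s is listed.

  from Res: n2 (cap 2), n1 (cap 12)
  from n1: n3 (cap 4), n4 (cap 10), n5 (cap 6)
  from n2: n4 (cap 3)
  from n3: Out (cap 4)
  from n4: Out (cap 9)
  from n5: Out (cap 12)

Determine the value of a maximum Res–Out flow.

14

Augment Res→n1→n3→Out: bottleneck 4, flow now 4.
Augment Res→n1→n4→Out: bottleneck 8, flow now 12.
Augment Res→n2→n4→Out: bottleneck 1, flow now 13.
Augment Res→n2→n4→n1→n5→Out: bottleneck 1, flow now 14. (uses reverse residual edge)
No augmenting path remains; maximum flow = 14.
In the residual graph, reachable from Res: {Res}.
Min-cut edges: Res→n1 (12), Res→n2 (2); capacity 12 + 2 = 14.
This cut is saturated, so no flow can exceed 14.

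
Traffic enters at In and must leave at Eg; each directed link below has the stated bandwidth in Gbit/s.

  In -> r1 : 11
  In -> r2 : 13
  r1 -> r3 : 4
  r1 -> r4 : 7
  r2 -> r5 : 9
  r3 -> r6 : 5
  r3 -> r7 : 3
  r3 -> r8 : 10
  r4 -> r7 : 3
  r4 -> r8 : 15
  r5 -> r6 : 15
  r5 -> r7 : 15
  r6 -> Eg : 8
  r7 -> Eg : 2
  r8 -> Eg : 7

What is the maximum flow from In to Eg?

17

Augment In→r1→r3→r6→Eg: bottleneck 4, flow now 4.
Augment In→r1→r4→r7→Eg: bottleneck 2, flow now 6.
Augment In→r1→r4→r8→Eg: bottleneck 5, flow now 11.
Augment In→r2→r5→r6→Eg: bottleneck 4, flow now 15.
Augment In→r2→r5→r6→r3→r8→Eg: bottleneck 2, flow now 17. (uses reverse residual edge)
No augmenting path remains; maximum flow = 17.
In the residual graph, reachable from In: {In, r1, r2, r3, r4, r5, r6, r7, r8}.
Min-cut edges: r6→Eg (8), r7→Eg (2), r8→Eg (7); capacity 8 + 2 + 7 = 17.
This cut is saturated, so no flow can exceed 17.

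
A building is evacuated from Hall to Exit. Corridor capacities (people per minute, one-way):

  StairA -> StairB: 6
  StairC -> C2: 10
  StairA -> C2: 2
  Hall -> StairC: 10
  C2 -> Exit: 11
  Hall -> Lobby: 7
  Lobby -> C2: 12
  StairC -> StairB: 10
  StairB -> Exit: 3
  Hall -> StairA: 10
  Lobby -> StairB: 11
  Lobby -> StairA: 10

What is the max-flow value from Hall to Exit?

14

Augment Hall→StairC→StairB→Exit: bottleneck 3, flow now 3.
Augment Hall→StairC→C2→Exit: bottleneck 7, flow now 10.
Augment Hall→Lobby→C2→Exit: bottleneck 4, flow now 14.
No augmenting path remains; maximum flow = 14.
In the residual graph, reachable from Hall: {Hall, StairC, Lobby, StairA, StairB, C2}.
Min-cut edges: StairB→Exit (3), C2→Exit (11); capacity 3 + 11 = 14.
This cut is saturated, so no flow can exceed 14.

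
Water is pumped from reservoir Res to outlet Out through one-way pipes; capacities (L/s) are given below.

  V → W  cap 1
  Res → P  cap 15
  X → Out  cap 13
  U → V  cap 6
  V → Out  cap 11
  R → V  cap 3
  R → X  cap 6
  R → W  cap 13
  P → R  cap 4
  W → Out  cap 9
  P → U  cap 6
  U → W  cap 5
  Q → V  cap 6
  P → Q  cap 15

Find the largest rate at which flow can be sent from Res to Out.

Augment Res→P→Q→V→Out: bottleneck 6, flow now 6.
Augment Res→P→R→V→Out: bottleneck 3, flow now 9.
Augment Res→P→R→W→Out: bottleneck 1, flow now 10.
Augment Res→P→U→V→Out: bottleneck 2, flow now 12.
Augment Res→P→U→W→Out: bottleneck 3, flow now 15.
No augmenting path remains; maximum flow = 15.
In the residual graph, reachable from Res: {Res}.
Min-cut edges: Res→P (15); capacity 15 = 15.
This cut is saturated, so no flow can exceed 15.

15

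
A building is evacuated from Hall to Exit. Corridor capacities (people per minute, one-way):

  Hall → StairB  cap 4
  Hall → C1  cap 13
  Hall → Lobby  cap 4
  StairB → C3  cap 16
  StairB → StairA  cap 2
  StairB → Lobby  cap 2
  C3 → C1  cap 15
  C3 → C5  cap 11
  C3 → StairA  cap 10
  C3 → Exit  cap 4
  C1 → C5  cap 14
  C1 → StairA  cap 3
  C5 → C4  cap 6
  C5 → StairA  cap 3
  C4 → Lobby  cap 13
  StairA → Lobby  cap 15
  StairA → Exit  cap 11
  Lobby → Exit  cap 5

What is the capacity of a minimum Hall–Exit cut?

Augment Hall→Lobby→Exit: bottleneck 4, flow now 4.
Augment Hall→StairB→C3→Exit: bottleneck 4, flow now 8.
Augment Hall→C1→StairA→Exit: bottleneck 3, flow now 11.
Augment Hall→C1→C5→StairA→Exit: bottleneck 3, flow now 14.
Augment Hall→C1→C5→C4→Lobby→Exit: bottleneck 1, flow now 15.
No augmenting path remains; maximum flow = 15.
By max-flow min-cut, the minimum cut capacity equals the max flow.
In the residual graph, reachable from Hall: {Hall, C1, C5, C4, Lobby}.
Min-cut edges: Hall→StairB (4), C1→StairA (3), C5→StairA (3), Lobby→Exit (5); capacity 4 + 3 + 3 + 5 = 15.

15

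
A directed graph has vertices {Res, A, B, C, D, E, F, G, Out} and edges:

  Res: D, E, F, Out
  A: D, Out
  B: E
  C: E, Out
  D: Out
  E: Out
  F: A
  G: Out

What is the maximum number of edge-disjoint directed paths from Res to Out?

4

Assign every edge capacity 1; by Menger, the answer equals the max flow.
Path Res→Out (+1); total 1.
Path Res→D→Out (+1); total 2.
Path Res→E→Out (+1); total 3.
Path Res→F→A→Out (+1); total 4.
No residual Res→Out path; max flow = 4.
Certifying cut of size 4: {Res→D, Res→E, Res→F, Res→Out}.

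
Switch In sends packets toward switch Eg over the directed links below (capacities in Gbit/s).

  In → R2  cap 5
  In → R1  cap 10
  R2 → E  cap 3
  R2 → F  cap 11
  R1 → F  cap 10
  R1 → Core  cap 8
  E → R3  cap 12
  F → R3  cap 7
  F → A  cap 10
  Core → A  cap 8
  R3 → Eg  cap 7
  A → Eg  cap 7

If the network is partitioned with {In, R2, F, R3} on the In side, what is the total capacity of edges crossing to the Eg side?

Edges leaving {In, R2, F, R3}: In→R1 (10), R2→E (3), F→A (10), R3→Eg (7).
Cut capacity = 10 + 3 + 10 + 7 = 30.

30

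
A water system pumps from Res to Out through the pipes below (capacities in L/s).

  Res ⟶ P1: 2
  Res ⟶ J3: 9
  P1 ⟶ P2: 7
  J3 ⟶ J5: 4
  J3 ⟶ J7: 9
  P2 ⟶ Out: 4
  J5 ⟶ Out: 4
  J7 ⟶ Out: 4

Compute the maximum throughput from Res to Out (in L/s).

Augment Res→P1→P2→Out: bottleneck 2, flow now 2.
Augment Res→J3→J5→Out: bottleneck 4, flow now 6.
Augment Res→J3→J7→Out: bottleneck 4, flow now 10.
No augmenting path remains; maximum flow = 10.
In the residual graph, reachable from Res: {Res, J3, J7}.
Min-cut edges: Res→P1 (2), J3→J5 (4), J7→Out (4); capacity 2 + 4 + 4 = 10.
This cut is saturated, so no flow can exceed 10.

10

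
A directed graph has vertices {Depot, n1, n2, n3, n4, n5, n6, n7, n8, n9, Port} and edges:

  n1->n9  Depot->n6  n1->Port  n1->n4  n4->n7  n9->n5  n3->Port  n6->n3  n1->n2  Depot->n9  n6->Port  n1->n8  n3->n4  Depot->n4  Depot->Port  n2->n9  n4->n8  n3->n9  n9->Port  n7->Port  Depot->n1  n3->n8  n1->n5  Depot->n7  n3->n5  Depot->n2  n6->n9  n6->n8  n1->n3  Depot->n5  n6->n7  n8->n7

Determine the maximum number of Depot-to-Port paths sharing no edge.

Assign every edge capacity 1; by Menger, the answer equals the max flow.
Path Depot→Port (+1); total 1.
Path Depot→n1→Port (+1); total 2.
Path Depot→n6→Port (+1); total 3.
Path Depot→n7→Port (+1); total 4.
Path Depot→n9→Port (+1); total 5.
No residual Depot→Port path; max flow = 5.
Certifying cut of size 5: {Depot→Port, Depot→n1, Depot→n6, n7→Port, n9→Port}.

5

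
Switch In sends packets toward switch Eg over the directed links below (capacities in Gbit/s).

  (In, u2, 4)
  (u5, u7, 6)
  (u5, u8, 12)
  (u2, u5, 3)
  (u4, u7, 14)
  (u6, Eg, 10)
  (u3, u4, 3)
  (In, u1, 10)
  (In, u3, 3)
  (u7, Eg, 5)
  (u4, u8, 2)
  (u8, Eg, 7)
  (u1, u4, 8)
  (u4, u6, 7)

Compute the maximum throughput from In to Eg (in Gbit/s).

Augment In→u1→u4→u6→Eg: bottleneck 7, flow now 7.
Augment In→u1→u4→u7→Eg: bottleneck 1, flow now 8.
Augment In→u2→u5→u7→Eg: bottleneck 3, flow now 11.
Augment In→u3→u4→u7→Eg: bottleneck 1, flow now 12.
Augment In→u3→u4→u8→Eg: bottleneck 2, flow now 14.
No augmenting path remains; maximum flow = 14.
In the residual graph, reachable from In: {In, u1, u2}.
Min-cut edges: In→u3 (3), u1→u4 (8), u2→u5 (3); capacity 3 + 8 + 3 = 14.
This cut is saturated, so no flow can exceed 14.

14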